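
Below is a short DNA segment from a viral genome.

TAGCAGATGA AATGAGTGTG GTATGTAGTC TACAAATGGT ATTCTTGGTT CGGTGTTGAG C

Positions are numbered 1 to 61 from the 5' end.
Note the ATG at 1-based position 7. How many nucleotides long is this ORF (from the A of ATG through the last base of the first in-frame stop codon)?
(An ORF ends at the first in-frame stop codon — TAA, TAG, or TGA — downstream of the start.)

Codons from position 7: ATG (7–9), AAA (10–12), TGA (13–15).
TGA is the first in-frame stop; ORF spans 7–15, 9 nucleotides.

9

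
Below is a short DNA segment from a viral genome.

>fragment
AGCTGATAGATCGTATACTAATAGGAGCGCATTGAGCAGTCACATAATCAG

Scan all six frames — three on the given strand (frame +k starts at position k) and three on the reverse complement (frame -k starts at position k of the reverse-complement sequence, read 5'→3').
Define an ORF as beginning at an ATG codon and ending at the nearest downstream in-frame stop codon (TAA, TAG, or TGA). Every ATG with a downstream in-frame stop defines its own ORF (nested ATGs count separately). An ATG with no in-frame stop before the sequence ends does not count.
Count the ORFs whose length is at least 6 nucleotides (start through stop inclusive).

2

Reverse complement (5'→3'): CTGATTATGTGACTGCTCAATGCGCTCCTATTAGTATACGATCTATCAGCT
Frame +1: AGC TGA TAG ATC GTA TAC TAA TAG GAG CGC ATT GAG CAG TCA CAT AAT CAG — no ATG→stop ORF.
Frame +2: GCT GAT AGA TCG TAT ACT AAT AGG AGC GCA TTG AGC AGT CAC ATA ATC — no ATG→stop ORF.
Frame +3: CTG ATA GAT CGT ATA CTA ATA GGA GCG CAT TGA GCA GTC ACA TAA TCA — no ATG→stop ORF.
Frame -1: CTG ATT ATG TGA CTG CTC AAT GCG CTC CTA TTA GTA TAC GAT CTA TCA GCT — ATG at 7, stop TGA at 10 → 6 nt.
Frame -2: TGA TTA TGT GAC TGC TCA ATG CGC TCC TAT TAG TAT ACG ATC TAT CAG — ATG at 20, stop TAG at 32 → 15 nt.
Frame -3: GAT TAT GTG ACT GCT CAA TGC GCT CCT ATT AGT ATA CGA TCT ATC AGC — no ATG→stop ORF.
ORFs ≥ 6 nucleotides: frame -1 7–12 (6 nucleotides), frame -2 20–34 (15 nucleotides). Count = 2.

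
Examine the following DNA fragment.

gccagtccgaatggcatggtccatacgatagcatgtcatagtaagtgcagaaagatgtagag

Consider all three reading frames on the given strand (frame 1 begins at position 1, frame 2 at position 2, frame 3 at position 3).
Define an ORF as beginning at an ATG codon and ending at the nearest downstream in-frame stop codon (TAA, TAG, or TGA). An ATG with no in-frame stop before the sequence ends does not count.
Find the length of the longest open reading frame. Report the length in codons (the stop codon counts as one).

15

Frame 1: GCC AGT CCG AAT GGC ATG GTC CAT ACG ATA GCA TGT CAT AGT AAG TGC AGA AAG ATG TAG — ATG at 16, stop TAG at 58 → 45 nt; ATG at 55, stop TAG at 58 → 6 nt.
Frame 2: CCA GTC CGA ATG GCA TGG TCC ATA CGA TAG CAT GTC ATA GTA AGT GCA GAA AGA TGT AGA — ATG at 11, stop TAG at 29 → 21 nt.
Frame 3: CAG TCC GAA TGG CAT GGT CCA TAC GAT AGC ATG TCA TAG TAA GTG CAG AAA GAT GTA GAG — ATG at 33, stop TAG at 39 → 9 nt.
Longest: frame 1, positions 16–60, 45 nt = 15 codons = 14 aa. → 15 codons.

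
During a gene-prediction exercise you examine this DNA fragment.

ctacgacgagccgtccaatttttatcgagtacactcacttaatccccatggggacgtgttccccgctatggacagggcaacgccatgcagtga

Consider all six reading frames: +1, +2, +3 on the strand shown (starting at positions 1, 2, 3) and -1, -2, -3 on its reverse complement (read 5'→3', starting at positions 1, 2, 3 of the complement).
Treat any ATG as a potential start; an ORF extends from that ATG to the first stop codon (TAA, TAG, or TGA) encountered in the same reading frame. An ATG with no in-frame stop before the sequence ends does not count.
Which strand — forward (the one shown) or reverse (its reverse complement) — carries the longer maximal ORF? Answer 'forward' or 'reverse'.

reverse

Reverse complement (5'→3'): TCACTGCATGGCGTTGCCCTGTCCATAGCGGGGAACACGTCCCCATGGGGATTAAGTGAGTGTACTCGATAAAAATTGGACGGCTCGTCGTAG
Frame +1: CTA CGA CGA GCC GTC CAA TTT TTA TCG AGT ACA CTC ACT TAA TCC CCA TGG GGA CGT GTT CCC CGC TAT GGA CAG GGC AAC GCC ATG CAG TGA — ATG at 85, stop TGA at 91 → 9 nt.
Frame +2: TAC GAC GAG CCG TCC AAT TTT TAT CGA GTA CAC TCA CTT AAT CCC CAT GGG GAC GTG TTC CCC GCT ATG GAC AGG GCA ACG CCA TGC AGT — no ATG→stop ORF.
Frame +3: ACG ACG AGC CGT CCA ATT TTT ATC GAG TAC ACT CAC TTA ATC CCC ATG GGG ACG TGT TCC CCG CTA TGG ACA GGG CAA CGC CAT GCA GTG — no ATG→stop ORF.
Frame -1: TCA CTG CAT GGC GTT GCC CTG TCC ATA GCG GGG AAC ACG TCC CCA TGG GGA TTA AGT GAG TGT ACT CGA TAA AAA TTG GAC GGC TCG TCG TAG — no ATG→stop ORF.
Frame -2: CAC TGC ATG GCG TTG CCC TGT CCA TAG CGG GGA ACA CGT CCC CAT GGG GAT TAA GTG AGT GTA CTC GAT AAA AAT TGG ACG GCT CGT CGT — ATG at 8, stop TAG at 26 → 21 nt.
Frame -3: ACT GCA TGG CGT TGC CCT GTC CAT AGC GGG GAA CAC GTC CCC ATG GGG ATT AAG TGA GTG TAC TCG ATA AAA ATT GGA CGG CTC GTC GTA — ATG at 45, stop TGA at 57 → 15 nt.
Forward-strand max 9 nt; reverse-strand max 21 nt. The reverse strand has the longer ORF.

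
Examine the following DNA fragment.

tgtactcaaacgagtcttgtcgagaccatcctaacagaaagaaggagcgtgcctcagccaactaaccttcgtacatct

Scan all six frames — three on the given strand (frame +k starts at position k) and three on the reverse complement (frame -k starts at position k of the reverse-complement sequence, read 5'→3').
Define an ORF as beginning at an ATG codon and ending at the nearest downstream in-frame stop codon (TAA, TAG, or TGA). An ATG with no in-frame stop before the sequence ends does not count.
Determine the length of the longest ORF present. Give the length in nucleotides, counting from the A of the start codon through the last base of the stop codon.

Reverse complement (5'→3'): AGATGTACGAAGGTTAGTTGGCTGAGGCACGCTCCTTCTTTCTGTTAGGATGGTCTCGACAAGACTCGTTTGAGTACA
Frame +1: TGT ACT CAA ACG AGT CTT GTC GAG ACC ATC CTA ACA GAA AGA AGG AGC GTG CCT CAG CCA ACT AAC CTT CGT ACA TCT — no ATG→stop ORF.
Frame +2: GTA CTC AAA CGA GTC TTG TCG AGA CCA TCC TAA CAG AAA GAA GGA GCG TGC CTC AGC CAA CTA ACC TTC GTA CAT — no ATG→stop ORF.
Frame +3: TAC TCA AAC GAG TCT TGT CGA GAC CAT CCT AAC AGA AAG AAG GAG CGT GCC TCA GCC AAC TAA CCT TCG TAC ATC — no ATG→stop ORF.
Frame -1: AGA TGT ACG AAG GTT AGT TGG CTG AGG CAC GCT CCT TCT TTC TGT TAG GAT GGT CTC GAC AAG ACT CGT TTG AGT ACA — no ATG→stop ORF.
Frame -2: GAT GTA CGA AGG TTA GTT GGC TGA GGC ACG CTC CTT CTT TCT GTT AGG ATG GTC TCG ACA AGA CTC GTT TGA GTA — ATG at 50, stop TGA at 71 → 24 nt.
Frame -3: ATG TAC GAA GGT TAG TTG GCT GAG GCA CGC TCC TTC TTT CTG TTA GGA TGG TCT CGA CAA GAC TCG TTT GAG TAC — ATG at 3, stop TAG at 15 → 15 nt.
Longest: frame -2, positions 50–73, 24 nt = 8 codons = 7 aa. → 24 nucleotides.

24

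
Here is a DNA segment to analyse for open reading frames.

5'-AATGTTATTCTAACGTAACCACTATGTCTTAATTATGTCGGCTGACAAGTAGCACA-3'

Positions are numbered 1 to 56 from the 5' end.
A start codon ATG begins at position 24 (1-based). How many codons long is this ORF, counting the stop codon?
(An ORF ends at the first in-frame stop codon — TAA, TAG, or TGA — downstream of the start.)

3

Codons from position 24: ATG (24–26), TCT (27–29), TAA (30–32).
TAA is the first in-frame stop; that's 3 codons including the stop.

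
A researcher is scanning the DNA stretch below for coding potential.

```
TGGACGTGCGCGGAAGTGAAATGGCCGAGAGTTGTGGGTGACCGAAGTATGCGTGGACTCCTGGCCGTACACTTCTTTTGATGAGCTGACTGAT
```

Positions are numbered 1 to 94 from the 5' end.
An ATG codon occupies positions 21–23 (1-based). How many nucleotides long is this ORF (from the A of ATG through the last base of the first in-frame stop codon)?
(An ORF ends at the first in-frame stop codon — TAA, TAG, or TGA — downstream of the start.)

21

Codons from position 21: ATG (21–23), GCC (24–26), GAG (27–29), AGT (30–32), TGT (33–35), GGG (36–38), TGA (39–41).
TGA is the first in-frame stop; ORF spans 21–41, 21 nucleotides.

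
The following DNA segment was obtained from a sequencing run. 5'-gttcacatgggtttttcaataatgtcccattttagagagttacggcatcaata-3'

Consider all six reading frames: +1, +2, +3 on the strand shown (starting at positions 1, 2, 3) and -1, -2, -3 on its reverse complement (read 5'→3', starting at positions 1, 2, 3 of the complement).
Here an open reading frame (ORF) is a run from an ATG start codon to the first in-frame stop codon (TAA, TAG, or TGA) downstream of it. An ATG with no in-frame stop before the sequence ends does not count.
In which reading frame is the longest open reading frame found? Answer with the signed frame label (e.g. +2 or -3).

Reverse complement (5'→3'): TATTGATGCCGTAACTCTCTAAAATGGGACATTATTGAAAAACCCATGTGAAC
Frame +1: GTT CAC ATG GGT TTT TCA ATA ATG TCC CAT TTT AGA GAG TTA CGG CAT CAA — no ATG→stop ORF.
Frame +2: TTC ACA TGG GTT TTT CAA TAA TGT CCC ATT TTA GAG AGT TAC GGC ATC AAT — no ATG→stop ORF.
Frame +3: TCA CAT GGG TTT TTC AAT AAT GTC CCA TTT TAG AGA GTT ACG GCA TCA ATA — no ATG→stop ORF.
Frame -1: TAT TGA TGC CGT AAC TCT CTA AAA TGG GAC ATT ATT GAA AAA CCC ATG TGA — ATG at 46, stop TGA at 49 → 6 nt.
Frame -2: ATT GAT GCC GTA ACT CTC TAA AAT GGG ACA TTA TTG AAA AAC CCA TGT GAA — no ATG→stop ORF.
Frame -3: TTG ATG CCG TAA CTC TCT AAA ATG GGA CAT TAT TGA AAA ACC CAT GTG AAC — ATG at 6, stop TAA at 12 → 9 nt; ATG at 24, stop TGA at 36 → 15 nt.
Longest ORF is 15 nt in frame -3 (positions 24–38).

-3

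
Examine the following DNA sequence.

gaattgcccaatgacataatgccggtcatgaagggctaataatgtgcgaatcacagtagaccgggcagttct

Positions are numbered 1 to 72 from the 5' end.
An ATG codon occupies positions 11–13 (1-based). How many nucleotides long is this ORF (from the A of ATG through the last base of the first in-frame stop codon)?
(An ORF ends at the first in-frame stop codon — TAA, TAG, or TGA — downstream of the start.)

Codons from position 11: ATG (11–13), ACA (14–16), TAA (17–19).
TAA is the first in-frame stop; ORF spans 11–19, 9 nucleotides.

9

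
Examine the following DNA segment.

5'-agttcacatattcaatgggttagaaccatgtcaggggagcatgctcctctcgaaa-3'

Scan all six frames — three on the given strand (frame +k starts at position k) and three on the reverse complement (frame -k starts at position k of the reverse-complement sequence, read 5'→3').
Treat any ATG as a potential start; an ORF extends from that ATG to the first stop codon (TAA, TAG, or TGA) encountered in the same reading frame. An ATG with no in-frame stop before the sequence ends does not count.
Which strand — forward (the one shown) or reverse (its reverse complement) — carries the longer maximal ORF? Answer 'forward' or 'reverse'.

reverse

Reverse complement (5'→3'): TTTCGAGAGGAGCATGCTCCCCTGACATGGTTCTAACCCATTGAATATGTGAACT
Frame +1: AGT TCA CAT ATT CAA TGG GTT AGA ACC ATG TCA GGG GAG CAT GCT CCT CTC GAA — no ATG→stop ORF.
Frame +2: GTT CAC ATA TTC AAT GGG TTA GAA CCA TGT CAG GGG AGC ATG CTC CTC TCG AAA — no ATG→stop ORF.
Frame +3: TTC ACA TAT TCA ATG GGT TAG AAC CAT GTC AGG GGA GCA TGC TCC TCT CGA — ATG at 15, stop TAG at 21 → 9 nt.
Frame -1: TTT CGA GAG GAG CAT GCT CCC CTG ACA TGG TTC TAA CCC ATT GAA TAT GTG AAC — no ATG→stop ORF.
Frame -2: TTC GAG AGG AGC ATG CTC CCC TGA CAT GGT TCT AAC CCA TTG AAT ATG TGA ACT — ATG at 14, stop TGA at 23 → 12 nt; ATG at 47, stop TGA at 50 → 6 nt.
Frame -3: TCG AGA GGA GCA TGC TCC CCT GAC ATG GTT CTA ACC CAT TGA ATA TGT GAA — ATG at 27, stop TGA at 42 → 18 nt.
Forward-strand max 9 nt; reverse-strand max 18 nt. The reverse strand has the longer ORF.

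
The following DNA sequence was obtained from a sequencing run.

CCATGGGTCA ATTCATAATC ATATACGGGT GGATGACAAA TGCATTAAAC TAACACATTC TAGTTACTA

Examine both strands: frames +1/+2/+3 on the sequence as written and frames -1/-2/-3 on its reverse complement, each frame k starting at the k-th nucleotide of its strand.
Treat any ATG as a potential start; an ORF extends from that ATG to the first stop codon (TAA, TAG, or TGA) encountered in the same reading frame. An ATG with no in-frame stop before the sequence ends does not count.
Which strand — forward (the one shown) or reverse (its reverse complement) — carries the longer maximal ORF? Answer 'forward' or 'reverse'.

forward

Reverse complement (5'→3'): TAGTAACTAGAATGTGTTAGTTTAATGCATTTGTCATCCACCCGTATATGATTATGAATTGACCCATGG
Frame +1: CCA TGG GTC AAT TCA TAA TCA TAT ACG GGT GGA TGA CAA ATG CAT TAA ACT AAC ACA TTC TAG TTA CTA — ATG at 40, stop TAA at 46 → 9 nt.
Frame +2: CAT GGG TCA ATT CAT AAT CAT ATA CGG GTG GAT GAC AAA TGC ATT AAA CTA ACA CAT TCT AGT TAC — no ATG→stop ORF.
Frame +3: ATG GGT CAA TTC ATA ATC ATA TAC GGG TGG ATG ACA AAT GCA TTA AAC TAA CAC ATT CTA GTT ACT — ATG at 3, stop TAA at 51 → 51 nt; ATG at 33, stop TAA at 51 → 21 nt.
Frame -1: TAG TAA CTA GAA TGT GTT AGT TTA ATG CAT TTG TCA TCC ACC CGT ATA TGA TTA TGA ATT GAC CCA TGG — ATG at 25, stop TGA at 49 → 27 nt.
Frame -2: AGT AAC TAG AAT GTG TTA GTT TAA TGC ATT TGT CAT CCA CCC GTA TAT GAT TAT GAA TTG ACC CAT — no ATG→stop ORF.
Frame -3: GTA ACT AGA ATG TGT TAG TTT AAT GCA TTT GTC ATC CAC CCG TAT ATG ATT ATG AAT TGA CCC ATG — ATG at 12, stop TAG at 18 → 9 nt; ATG at 48, stop TGA at 60 → 15 nt; ATG at 54, stop TGA at 60 → 9 nt.
Forward-strand max 51 nt; reverse-strand max 27 nt. The forward strand has the longer ORF.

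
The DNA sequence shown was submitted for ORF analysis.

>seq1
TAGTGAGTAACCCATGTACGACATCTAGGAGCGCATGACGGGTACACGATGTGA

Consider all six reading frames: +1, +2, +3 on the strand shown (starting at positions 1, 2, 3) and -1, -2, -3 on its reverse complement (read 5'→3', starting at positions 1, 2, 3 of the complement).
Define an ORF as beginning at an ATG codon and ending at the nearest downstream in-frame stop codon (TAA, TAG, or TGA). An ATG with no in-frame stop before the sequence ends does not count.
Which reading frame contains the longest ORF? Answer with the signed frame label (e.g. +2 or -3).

Reverse complement (5'→3'): TCACATCGTGTACCCGTCATGCGCTCCTAGATGTCGTACATGGGTTACTCACTA
Frame +1: TAG TGA GTA ACC CAT GTA CGA CAT CTA GGA GCG CAT GAC GGG TAC ACG ATG TGA — ATG at 49, stop TGA at 52 → 6 nt.
Frame +2: AGT GAG TAA CCC ATG TAC GAC ATC TAG GAG CGC ATG ACG GGT ACA CGA TGT — ATG at 14, stop TAG at 26 → 15 nt.
Frame +3: GTG AGT AAC CCA TGT ACG ACA TCT AGG AGC GCA TGA CGG GTA CAC GAT GTG — no ATG→stop ORF.
Frame -1: TCA CAT CGT GTA CCC GTC ATG CGC TCC TAG ATG TCG TAC ATG GGT TAC TCA CTA — ATG at 19, stop TAG at 28 → 12 nt.
Frame -2: CAC ATC GTG TAC CCG TCA TGC GCT CCT AGA TGT CGT ACA TGG GTT ACT CAC — no ATG→stop ORF.
Frame -3: ACA TCG TGT ACC CGT CAT GCG CTC CTA GAT GTC GTA CAT GGG TTA CTC ACT — no ATG→stop ORF.
Longest ORF is 15 nt in frame +2 (positions 14–28).

+2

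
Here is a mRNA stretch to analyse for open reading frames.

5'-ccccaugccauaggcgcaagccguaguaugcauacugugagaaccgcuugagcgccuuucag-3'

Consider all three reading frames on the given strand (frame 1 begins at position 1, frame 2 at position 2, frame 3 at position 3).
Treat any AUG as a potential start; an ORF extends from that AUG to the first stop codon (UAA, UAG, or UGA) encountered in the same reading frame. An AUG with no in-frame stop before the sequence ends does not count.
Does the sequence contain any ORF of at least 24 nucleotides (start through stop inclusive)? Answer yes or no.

yes

Frame 1: CCC CAU GCC AUA GGC GCA AGC CGU AGU AUG CAU ACU GUG AGA ACC GCU UGA GCG CCU UUC — AUG at 28, stop UGA at 49 → 24 nt.
Frame 2: CCC AUG CCA UAG GCG CAA GCC GUA GUA UGC AUA CUG UGA GAA CCG CUU GAG CGC CUU UCA — AUG at 5, stop UAG at 11 → 9 nt.
Frame 3: CCA UGC CAU AGG CGC AAG CCG UAG UAU GCA UAC UGU GAG AAC CGC UUG AGC GCC UUU CAG — no AUG→stop ORF.
Frame 1 has an ORF of 24 nucleotides (positions 28–51) ≥ 24, so yes.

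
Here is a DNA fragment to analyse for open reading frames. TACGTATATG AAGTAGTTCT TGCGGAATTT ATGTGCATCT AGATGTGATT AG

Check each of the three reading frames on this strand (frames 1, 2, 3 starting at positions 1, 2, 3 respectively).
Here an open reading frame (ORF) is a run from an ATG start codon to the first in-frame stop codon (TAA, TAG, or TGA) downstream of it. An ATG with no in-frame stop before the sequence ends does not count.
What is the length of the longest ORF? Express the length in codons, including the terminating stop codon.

Frame 1: TAC GTA TAT GAA GTA GTT CTT GCG GAA TTT ATG TGC ATC TAG ATG TGA TTA — ATG at 31, stop TAG at 40 → 12 nt; ATG at 43, stop TGA at 46 → 6 nt.
Frame 2: ACG TAT ATG AAG TAG TTC TTG CGG AAT TTA TGT GCA TCT AGA TGT GAT TAG — ATG at 8, stop TAG at 14 → 9 nt.
Frame 3: CGT ATA TGA AGT AGT TCT TGC GGA ATT TAT GTG CAT CTA GAT GTG ATT — no ATG→stop ORF.
Longest: frame 1, positions 31–42, 12 nt = 4 codons = 3 aa. → 4 codons.

4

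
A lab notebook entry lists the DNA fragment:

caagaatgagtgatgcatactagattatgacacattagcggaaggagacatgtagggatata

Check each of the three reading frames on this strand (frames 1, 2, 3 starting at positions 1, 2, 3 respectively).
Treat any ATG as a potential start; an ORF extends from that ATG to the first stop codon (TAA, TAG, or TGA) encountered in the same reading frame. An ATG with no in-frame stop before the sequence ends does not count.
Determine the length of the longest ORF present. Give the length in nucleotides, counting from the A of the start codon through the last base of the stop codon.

18

Frame 1: CAA GAA TGA GTG ATG CAT ACT AGA TTA TGA CAC ATT AGC GGA AGG AGA CAT GTA GGG ATA — ATG at 13, stop TGA at 28 → 18 nt.
Frame 2: AAG AAT GAG TGA TGC ATA CTA GAT TAT GAC ACA TTA GCG GAA GGA GAC ATG TAG GGA TAT — ATG at 50, stop TAG at 53 → 6 nt.
Frame 3: AGA ATG AGT GAT GCA TAC TAG ATT ATG ACA CAT TAG CGG AAG GAG ACA TGT AGG GAT ATA — ATG at 6, stop TAG at 21 → 18 nt; ATG at 27, stop TAG at 36 → 12 nt.
Longest: frame 1, positions 13–30, 18 nt = 6 codons = 5 aa. → 18 nucleotides.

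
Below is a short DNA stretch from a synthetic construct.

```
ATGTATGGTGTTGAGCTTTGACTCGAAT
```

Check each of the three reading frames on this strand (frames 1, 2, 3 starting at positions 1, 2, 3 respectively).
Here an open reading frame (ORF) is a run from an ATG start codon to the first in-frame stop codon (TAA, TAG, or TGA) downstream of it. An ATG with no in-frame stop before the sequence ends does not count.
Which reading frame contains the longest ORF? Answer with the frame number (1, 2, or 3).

Frame 1: ATG TAT GGT GTT GAG CTT TGA CTC GAA — ATG at 1, stop TGA at 19 → 21 nt.
Frame 2: TGT ATG GTG TTG AGC TTT GAC TCG AAT — no ATG→stop ORF.
Frame 3: GTA TGG TGT TGA GCT TTG ACT CGA — no ATG→stop ORF.
Longest ORF is 21 nt in frame 1 (positions 1–21).

1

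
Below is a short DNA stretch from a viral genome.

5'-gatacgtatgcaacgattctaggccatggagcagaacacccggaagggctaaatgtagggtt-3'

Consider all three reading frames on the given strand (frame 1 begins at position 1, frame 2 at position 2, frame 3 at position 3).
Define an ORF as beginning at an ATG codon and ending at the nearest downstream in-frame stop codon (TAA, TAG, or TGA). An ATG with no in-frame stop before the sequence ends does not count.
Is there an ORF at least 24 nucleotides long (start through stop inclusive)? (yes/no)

yes

Frame 1: GAT ACG TAT GCA ACG ATT CTA GGC CAT GGA GCA GAA CAC CCG GAA GGG CTA AAT GTA GGG — no ATG→stop ORF.
Frame 2: ATA CGT ATG CAA CGA TTC TAG GCC ATG GAG CAG AAC ACC CGG AAG GGC TAA ATG TAG GGT — ATG at 8, stop TAG at 20 → 15 nt; ATG at 26, stop TAA at 50 → 27 nt; ATG at 53, stop TAG at 56 → 6 nt.
Frame 3: TAC GTA TGC AAC GAT TCT AGG CCA TGG AGC AGA ACA CCC GGA AGG GCT AAA TGT AGG GTT — no ATG→stop ORF.
Frame 2 has an ORF of 27 nucleotides (positions 26–52) ≥ 24, so yes.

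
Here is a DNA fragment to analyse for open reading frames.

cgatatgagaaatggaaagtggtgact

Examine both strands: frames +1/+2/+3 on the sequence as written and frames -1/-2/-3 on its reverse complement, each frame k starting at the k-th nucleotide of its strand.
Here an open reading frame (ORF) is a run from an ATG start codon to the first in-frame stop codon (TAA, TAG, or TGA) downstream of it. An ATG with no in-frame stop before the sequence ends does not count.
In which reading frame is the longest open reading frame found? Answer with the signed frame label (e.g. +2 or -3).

Reverse complement (5'→3'): AGTCACCACTTTCCATTTCTCATATCG
Frame +1: CGA TAT GAG AAA TGG AAA GTG GTG ACT — no ATG→stop ORF.
Frame +2: GAT ATG AGA AAT GGA AAG TGG TGA — ATG at 5, stop TGA at 23 → 21 nt.
Frame +3: ATA TGA GAA ATG GAA AGT GGT GAC — no ATG→stop ORF.
Frame -1: AGT CAC CAC TTT CCA TTT CTC ATA TCG — no ATG→stop ORF.
Frame -2: GTC ACC ACT TTC CAT TTC TCA TAT — no ATG→stop ORF.
Frame -3: TCA CCA CTT TCC ATT TCT CAT ATC — no ATG→stop ORF.
Longest ORF is 21 nt in frame +2 (positions 5–25).

+2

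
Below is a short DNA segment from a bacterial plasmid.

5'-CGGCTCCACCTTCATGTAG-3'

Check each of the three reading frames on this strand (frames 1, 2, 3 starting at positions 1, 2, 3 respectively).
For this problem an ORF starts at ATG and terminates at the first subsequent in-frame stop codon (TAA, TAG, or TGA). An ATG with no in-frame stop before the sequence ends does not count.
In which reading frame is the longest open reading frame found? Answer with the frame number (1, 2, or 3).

2

Frame 1: CGG CTC CAC CTT CAT GTA — no ATG→stop ORF.
Frame 2: GGC TCC ACC TTC ATG TAG — ATG at 14, stop TAG at 17 → 6 nt.
Frame 3: GCT CCA CCT TCA TGT — no ATG→stop ORF.
Longest ORF is 6 nt in frame 2 (positions 14–19).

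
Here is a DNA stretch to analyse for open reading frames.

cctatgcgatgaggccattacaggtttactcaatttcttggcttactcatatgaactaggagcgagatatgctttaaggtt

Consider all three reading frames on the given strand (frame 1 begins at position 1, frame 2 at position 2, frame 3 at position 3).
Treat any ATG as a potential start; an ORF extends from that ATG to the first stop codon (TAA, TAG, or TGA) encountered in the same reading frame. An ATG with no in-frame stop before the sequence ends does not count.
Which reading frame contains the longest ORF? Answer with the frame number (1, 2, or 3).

3

Frame 1: CCT ATG CGA TGA GGC CAT TAC AGG TTT ACT CAA TTT CTT GGC TTA CTC ATA TGA ACT AGG AGC GAG ATA TGC TTT AAG GTT — ATG at 4, stop TGA at 10 → 9 nt.
Frame 2: CTA TGC GAT GAG GCC ATT ACA GGT TTA CTC AAT TTC TTG GCT TAC TCA TAT GAA CTA GGA GCG AGA TAT GCT TTA AGG — no ATG→stop ORF.
Frame 3: TAT GCG ATG AGG CCA TTA CAG GTT TAC TCA ATT TCT TGG CTT ACT CAT ATG AAC TAG GAG CGA GAT ATG CTT TAA GGT — ATG at 9, stop TAG at 57 → 51 nt; ATG at 51, stop TAG at 57 → 9 nt; ATG at 69, stop TAA at 75 → 9 nt.
Longest ORF is 51 nt in frame 3 (positions 9–59).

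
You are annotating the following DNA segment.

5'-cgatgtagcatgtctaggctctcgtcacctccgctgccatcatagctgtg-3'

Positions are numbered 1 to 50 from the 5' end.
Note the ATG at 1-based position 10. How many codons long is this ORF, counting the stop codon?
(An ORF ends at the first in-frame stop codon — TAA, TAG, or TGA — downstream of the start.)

12

Codons from position 10: ATG (10–12), TCT (13–15), AGG (16–18), CTC (19–21), TCG (22–24), TCA (25–27), CCT (28–30), CCG (31–33), CTG (34–36), CCA (37–39), TCA (40–42), TAG (43–45).
TAG is the first in-frame stop; that's 12 codons including the stop.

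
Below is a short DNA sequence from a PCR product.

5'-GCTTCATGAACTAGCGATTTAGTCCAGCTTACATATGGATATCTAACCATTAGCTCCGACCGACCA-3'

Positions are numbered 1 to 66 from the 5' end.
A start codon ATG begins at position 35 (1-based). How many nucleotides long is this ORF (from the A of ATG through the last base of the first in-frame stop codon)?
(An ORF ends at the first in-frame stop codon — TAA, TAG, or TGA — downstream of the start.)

Codons from position 35: ATG (35–37), GAT (38–40), ATC (41–43), TAA (44–46).
TAA is the first in-frame stop; ORF spans 35–46, 12 nucleotides.

12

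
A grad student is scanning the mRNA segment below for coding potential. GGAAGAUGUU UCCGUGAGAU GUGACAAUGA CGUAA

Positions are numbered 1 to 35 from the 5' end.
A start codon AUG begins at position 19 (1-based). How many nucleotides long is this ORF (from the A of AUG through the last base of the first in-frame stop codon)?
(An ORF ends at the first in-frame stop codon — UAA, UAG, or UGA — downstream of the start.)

6

Codons from position 19: AUG (19–21), UGA (22–24).
UGA is the first in-frame stop; ORF spans 19–24, 6 nucleotides.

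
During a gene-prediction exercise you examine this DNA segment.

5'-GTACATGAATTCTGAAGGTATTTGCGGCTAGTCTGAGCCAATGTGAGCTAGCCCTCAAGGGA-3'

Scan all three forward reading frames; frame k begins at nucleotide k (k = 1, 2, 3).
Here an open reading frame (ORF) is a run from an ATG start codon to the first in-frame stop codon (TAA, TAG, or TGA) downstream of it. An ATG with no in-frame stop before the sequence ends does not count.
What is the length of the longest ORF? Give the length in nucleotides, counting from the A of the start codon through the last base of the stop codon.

27

Frame 1: GTA CAT GAA TTC TGA AGG TAT TTG CGG CTA GTC TGA GCC AAT GTG AGC TAG CCC TCA AGG — no ATG→stop ORF.
Frame 2: TAC ATG AAT TCT GAA GGT ATT TGC GGC TAG TCT GAG CCA ATG TGA GCT AGC CCT CAA GGG — ATG at 5, stop TAG at 29 → 27 nt; ATG at 41, stop TGA at 44 → 6 nt.
Frame 3: ACA TGA ATT CTG AAG GTA TTT GCG GCT AGT CTG AGC CAA TGT GAG CTA GCC CTC AAG GGA — no ATG→stop ORF.
Longest: frame 2, positions 5–31, 27 nt = 9 codons = 8 aa. → 27 nucleotides.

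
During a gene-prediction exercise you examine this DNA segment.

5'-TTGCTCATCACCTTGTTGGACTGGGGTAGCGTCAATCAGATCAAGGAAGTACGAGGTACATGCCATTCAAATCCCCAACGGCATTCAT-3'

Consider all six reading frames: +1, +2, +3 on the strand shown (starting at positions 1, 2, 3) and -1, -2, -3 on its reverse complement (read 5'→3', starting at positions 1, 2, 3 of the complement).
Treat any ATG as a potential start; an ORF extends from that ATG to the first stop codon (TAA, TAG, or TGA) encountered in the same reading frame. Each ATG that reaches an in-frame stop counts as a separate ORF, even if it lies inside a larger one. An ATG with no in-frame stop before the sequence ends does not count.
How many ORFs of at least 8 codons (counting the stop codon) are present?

Reverse complement (5'→3'): ATGAATGCCGTTGGGGATTTGAATGGCATGTACCTCGTACTTCCTTGATCTGATTGACGCTACCCCAGTCCAACAAGGTGATGAGCAA
Frame +1: TTG CTC ATC ACC TTG TTG GAC TGG GGT AGC GTC AAT CAG ATC AAG GAA GTA CGA GGT ACA TGC CAT TCA AAT CCC CAA CGG CAT TCA — no ATG→stop ORF.
Frame +2: TGC TCA TCA CCT TGT TGG ACT GGG GTA GCG TCA ATC AGA TCA AGG AAG TAC GAG GTA CAT GCC ATT CAA ATC CCC AAC GGC ATT CAT — no ATG→stop ORF.
Frame +3: GCT CAT CAC CTT GTT GGA CTG GGG TAG CGT CAA TCA GAT CAA GGA AGT ACG AGG TAC ATG CCA TTC AAA TCC CCA ACG GCA TTC — no ATG→stop ORF.
Frame -1: ATG AAT GCC GTT GGG GAT TTG AAT GGC ATG TAC CTC GTA CTT CCT TGA TCT GAT TGA CGC TAC CCC AGT CCA ACA AGG TGA TGA GCA — ATG at 1, stop TGA at 46 → 48 nt; ATG at 28, stop TGA at 46 → 21 nt.
Frame -2: TGA ATG CCG TTG GGG ATT TGA ATG GCA TGT ACC TCG TAC TTC CTT GAT CTG ATT GAC GCT ACC CCA GTC CAA CAA GGT GAT GAG CAA — ATG at 5, stop TGA at 20 → 18 nt.
Frame -3: GAA TGC CGT TGG GGA TTT GAA TGG CAT GTA CCT CGT ACT TCC TTG ATC TGA TTG ACG CTA CCC CAG TCC AAC AAG GTG ATG AGC — no ATG→stop ORF.
ORFs ≥ 8 codons: frame -1 1–48 (16 codons). Count = 1.

1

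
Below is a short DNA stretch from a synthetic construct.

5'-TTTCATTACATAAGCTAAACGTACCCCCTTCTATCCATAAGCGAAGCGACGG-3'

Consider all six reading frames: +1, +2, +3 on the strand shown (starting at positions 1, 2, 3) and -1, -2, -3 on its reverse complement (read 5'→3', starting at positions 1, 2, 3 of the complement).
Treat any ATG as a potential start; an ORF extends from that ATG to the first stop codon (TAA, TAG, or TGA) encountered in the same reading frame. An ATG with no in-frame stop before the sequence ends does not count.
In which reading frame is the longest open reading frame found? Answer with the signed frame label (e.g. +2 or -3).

-3

Reverse complement (5'→3'): CCGTCGCTTCGCTTATGGATAGAAGGGGGTACGTTTAGCTTATGTAATGAAA
Frame +1: TTT CAT TAC ATA AGC TAA ACG TAC CCC CTT CTA TCC ATA AGC GAA GCG ACG — no ATG→stop ORF.
Frame +2: TTC ATT ACA TAA GCT AAA CGT ACC CCC TTC TAT CCA TAA GCG AAG CGA CGG — no ATG→stop ORF.
Frame +3: TCA TTA CAT AAG CTA AAC GTA CCC CCT TCT ATC CAT AAG CGA AGC GAC — no ATG→stop ORF.
Frame -1: CCG TCG CTT CGC TTA TGG ATA GAA GGG GGT ACG TTT AGC TTA TGT AAT GAA — no ATG→stop ORF.
Frame -2: CGT CGC TTC GCT TAT GGA TAG AAG GGG GTA CGT TTA GCT TAT GTA ATG AAA — no ATG→stop ORF.
Frame -3: GTC GCT TCG CTT ATG GAT AGA AGG GGG TAC GTT TAG CTT ATG TAA TGA — ATG at 15, stop TAG at 36 → 24 nt; ATG at 42, stop TAA at 45 → 6 nt.
Longest ORF is 24 nt in frame -3 (positions 15–38).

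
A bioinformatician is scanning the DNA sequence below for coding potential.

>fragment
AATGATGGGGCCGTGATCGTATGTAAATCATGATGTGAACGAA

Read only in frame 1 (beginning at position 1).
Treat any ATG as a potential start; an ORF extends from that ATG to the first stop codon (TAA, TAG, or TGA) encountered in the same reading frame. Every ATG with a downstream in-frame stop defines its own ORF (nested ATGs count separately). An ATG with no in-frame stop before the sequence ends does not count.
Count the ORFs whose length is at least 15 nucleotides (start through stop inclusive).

Frame 1: AAT GAT GGG GCC GTG ATC GTA TGT AAA TCA TGA TGT GAA CGA — no ATG→stop ORF.
No ORF reaches 15 nucleotides. Count = 0.

0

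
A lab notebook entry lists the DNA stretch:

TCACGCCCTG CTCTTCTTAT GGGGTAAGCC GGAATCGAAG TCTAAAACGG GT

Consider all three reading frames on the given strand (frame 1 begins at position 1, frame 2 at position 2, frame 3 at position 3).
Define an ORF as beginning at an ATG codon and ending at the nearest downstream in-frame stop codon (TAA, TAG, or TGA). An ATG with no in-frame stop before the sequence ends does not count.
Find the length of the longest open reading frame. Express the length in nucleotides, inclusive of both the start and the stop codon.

9

Frame 1: TCA CGC CCT GCT CTT CTT ATG GGG TAA GCC GGA ATC GAA GTC TAA AAC GGG — ATG at 19, stop TAA at 25 → 9 nt.
Frame 2: CAC GCC CTG CTC TTC TTA TGG GGT AAG CCG GAA TCG AAG TCT AAA ACG GGT — no ATG→stop ORF.
Frame 3: ACG CCC TGC TCT TCT TAT GGG GTA AGC CGG AAT CGA AGT CTA AAA CGG — no ATG→stop ORF.
Longest: frame 1, positions 19–27, 9 nt = 3 codons = 2 aa. → 9 nucleotides.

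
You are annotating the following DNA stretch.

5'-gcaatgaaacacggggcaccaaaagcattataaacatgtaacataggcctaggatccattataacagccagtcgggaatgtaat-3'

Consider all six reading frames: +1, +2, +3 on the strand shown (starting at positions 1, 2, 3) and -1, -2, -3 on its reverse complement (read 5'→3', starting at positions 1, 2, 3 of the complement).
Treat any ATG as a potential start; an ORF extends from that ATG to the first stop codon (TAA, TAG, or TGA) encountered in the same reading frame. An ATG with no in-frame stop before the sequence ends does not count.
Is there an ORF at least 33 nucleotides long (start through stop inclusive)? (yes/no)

no

Reverse complement (5'→3'): ATTACATTCCCGACTGGCTGTTATAATGGATCCTAGGCCTATGTTACATGTTTATAATGCTTTTGGTGCCCCGTGTTTCATTGC
Frame +1: GCA ATG AAA CAC GGG GCA CCA AAA GCA TTA TAA ACA TGT AAC ATA GGC CTA GGA TCC ATT ATA ACA GCC AGT CGG GAA TGT AAT — ATG at 4, stop TAA at 31 → 30 nt.
Frame +2: CAA TGA AAC ACG GGG CAC CAA AAG CAT TAT AAA CAT GTA ACA TAG GCC TAG GAT CCA TTA TAA CAG CCA GTC GGG AAT GTA — no ATG→stop ORF.
Frame +3: AAT GAA ACA CGG GGC ACC AAA AGC ATT ATA AAC ATG TAA CAT AGG CCT AGG ATC CAT TAT AAC AGC CAG TCG GGA ATG TAA — ATG at 36, stop TAA at 39 → 6 nt; ATG at 78, stop TAA at 81 → 6 nt.
Frame -1: ATT ACA TTC CCG ACT GGC TGT TAT AAT GGA TCC TAG GCC TAT GTT ACA TGT TTA TAA TGC TTT TGG TGC CCC GTG TTT CAT TGC — no ATG→stop ORF.
Frame -2: TTA CAT TCC CGA CTG GCT GTT ATA ATG GAT CCT AGG CCT ATG TTA CAT GTT TAT AAT GCT TTT GGT GCC CCG TGT TTC ATT — no ATG→stop ORF.
Frame -3: TAC ATT CCC GAC TGG CTG TTA TAA TGG ATC CTA GGC CTA TGT TAC ATG TTT ATA ATG CTT TTG GTG CCC CGT GTT TCA TTG — no ATG→stop ORF.
Largest ORF found is 30 nucleotides < 33, so no.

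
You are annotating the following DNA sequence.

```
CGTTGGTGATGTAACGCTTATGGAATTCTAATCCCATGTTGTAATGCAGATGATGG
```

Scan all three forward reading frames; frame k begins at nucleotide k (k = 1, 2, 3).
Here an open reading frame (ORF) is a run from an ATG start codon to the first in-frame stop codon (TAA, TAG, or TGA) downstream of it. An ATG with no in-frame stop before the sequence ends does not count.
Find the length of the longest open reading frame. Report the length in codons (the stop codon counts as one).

Frame 1: CGT TGG TGA TGT AAC GCT TAT GGA ATT CTA ATC CCA TGT TGT AAT GCA GAT GAT — no ATG→stop ORF.
Frame 2: GTT GGT GAT GTA ACG CTT ATG GAA TTC TAA TCC CAT GTT GTA ATG CAG ATG ATG — ATG at 20, stop TAA at 29 → 12 nt.
Frame 3: TTG GTG ATG TAA CGC TTA TGG AAT TCT AAT CCC ATG TTG TAA TGC AGA TGA TGG — ATG at 9, stop TAA at 12 → 6 nt; ATG at 36, stop TAA at 42 → 9 nt.
Longest: frame 2, positions 20–31, 12 nt = 4 codons = 3 aa. → 4 codons.

4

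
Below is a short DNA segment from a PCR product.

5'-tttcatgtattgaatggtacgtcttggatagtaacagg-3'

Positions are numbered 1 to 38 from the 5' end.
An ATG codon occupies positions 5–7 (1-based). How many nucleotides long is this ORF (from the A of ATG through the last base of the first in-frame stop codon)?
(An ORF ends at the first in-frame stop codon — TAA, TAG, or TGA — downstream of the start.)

Codons from position 5: ATG (5–7), TAT (8–10), TGA (11–13).
TGA is the first in-frame stop; ORF spans 5–13, 9 nucleotides.

9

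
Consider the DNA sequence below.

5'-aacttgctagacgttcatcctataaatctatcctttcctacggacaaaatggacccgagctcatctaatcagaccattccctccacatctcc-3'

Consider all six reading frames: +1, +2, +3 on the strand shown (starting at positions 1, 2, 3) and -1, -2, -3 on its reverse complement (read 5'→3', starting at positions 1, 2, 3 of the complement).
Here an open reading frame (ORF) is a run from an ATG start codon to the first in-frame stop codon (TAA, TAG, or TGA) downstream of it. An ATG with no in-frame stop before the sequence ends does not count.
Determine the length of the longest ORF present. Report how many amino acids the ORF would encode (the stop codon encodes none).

8

Reverse complement (5'→3'): GGAGATGTGGAGGGAATGGTCTGATTAGATGAGCTCGGGTCCATTTTGTCCGTAGGAAAGGATAGATTTATAGGATGAACGTCTAGCAAGTT
Frame +1: AAC TTG CTA GAC GTT CAT CCT ATA AAT CTA TCC TTT CCT ACG GAC AAA ATG GAC CCG AGC TCA TCT AAT CAG ACC ATT CCC TCC ACA TCT — no ATG→stop ORF.
Frame +2: ACT TGC TAG ACG TTC ATC CTA TAA ATC TAT CCT TTC CTA CGG ACA AAA TGG ACC CGA GCT CAT CTA ATC AGA CCA TTC CCT CCA CAT CTC — no ATG→stop ORF.
Frame +3: CTT GCT AGA CGT TCA TCC TAT AAA TCT ATC CTT TCC TAC GGA CAA AAT GGA CCC GAG CTC ATC TAA TCA GAC CAT TCC CTC CAC ATC TCC — no ATG→stop ORF.
Frame -1: GGA GAT GTG GAG GGA ATG GTC TGA TTA GAT GAG CTC GGG TCC ATT TTG TCC GTA GGA AAG GAT AGA TTT ATA GGA TGA ACG TCT AGC AAG — ATG at 16, stop TGA at 22 → 9 nt.
Frame -2: GAG ATG TGG AGG GAA TGG TCT GAT TAG ATG AGC TCG GGT CCA TTT TGT CCG TAG GAA AGG ATA GAT TTA TAG GAT GAA CGT CTA GCA AGT — ATG at 5, stop TAG at 26 → 24 nt; ATG at 29, stop TAG at 53 → 27 nt.
Frame -3: AGA TGT GGA GGG AAT GGT CTG ATT AGA TGA GCT CGG GTC CAT TTT GTC CGT AGG AAA GGA TAG ATT TAT AGG ATG AAC GTC TAG CAA GTT — ATG at 75, stop TAG at 84 → 12 nt.
Longest: frame -2, positions 29–55, 27 nt = 9 codons = 8 aa. → 8 amino acids.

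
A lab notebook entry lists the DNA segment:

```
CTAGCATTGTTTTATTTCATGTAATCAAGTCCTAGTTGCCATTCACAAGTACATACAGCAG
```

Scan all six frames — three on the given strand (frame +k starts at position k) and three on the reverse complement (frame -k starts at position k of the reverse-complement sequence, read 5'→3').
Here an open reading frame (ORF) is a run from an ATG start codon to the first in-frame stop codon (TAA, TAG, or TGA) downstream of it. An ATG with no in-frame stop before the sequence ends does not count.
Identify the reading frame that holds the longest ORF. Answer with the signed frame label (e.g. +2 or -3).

-2

Reverse complement (5'→3'): CTGCTGTATGTACTTGTGAATGGCAACTAGGACTTGATTACATGAAATAAAACAATGCTAG
Frame +1: CTA GCA TTG TTT TAT TTC ATG TAA TCA AGT CCT AGT TGC CAT TCA CAA GTA CAT ACA GCA — ATG at 19, stop TAA at 22 → 6 nt.
Frame +2: TAG CAT TGT TTT ATT TCA TGT AAT CAA GTC CTA GTT GCC ATT CAC AAG TAC ATA CAG CAG — no ATG→stop ORF.
Frame +3: AGC ATT GTT TTA TTT CAT GTA ATC AAG TCC TAG TTG CCA TTC ACA AGT ACA TAC AGC — no ATG→stop ORF.
Frame -1: CTG CTG TAT GTA CTT GTG AAT GGC AAC TAG GAC TTG ATT ACA TGA AAT AAA ACA ATG CTA — no ATG→stop ORF.
Frame -2: TGC TGT ATG TAC TTG TGA ATG GCA ACT AGG ACT TGA TTA CAT GAA ATA AAA CAA TGC TAG — ATG at 8, stop TGA at 17 → 12 nt; ATG at 20, stop TGA at 35 → 18 nt.
Frame -3: GCT GTA TGT ACT TGT GAA TGG CAA CTA GGA CTT GAT TAC ATG AAA TAA AAC AAT GCT — ATG at 42, stop TAA at 48 → 9 nt.
Longest ORF is 18 nt in frame -2 (positions 20–37).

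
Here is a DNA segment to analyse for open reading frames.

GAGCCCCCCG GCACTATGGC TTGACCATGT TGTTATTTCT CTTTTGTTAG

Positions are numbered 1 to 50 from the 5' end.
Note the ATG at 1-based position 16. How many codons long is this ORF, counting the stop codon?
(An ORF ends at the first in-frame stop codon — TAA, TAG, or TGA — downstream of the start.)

3

Codons from position 16: ATG (16–18), GCT (19–21), TGA (22–24).
TGA is the first in-frame stop; that's 3 codons including the stop.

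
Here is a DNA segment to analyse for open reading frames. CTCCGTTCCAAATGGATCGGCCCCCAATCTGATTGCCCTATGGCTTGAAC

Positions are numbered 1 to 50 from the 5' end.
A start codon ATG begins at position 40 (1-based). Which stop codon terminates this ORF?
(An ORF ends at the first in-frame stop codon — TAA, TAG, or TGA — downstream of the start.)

Codons from position 40: ATG (40–42), GCT (43–45), TGA (46–48).
The first in-frame stop codon is TGA.

TGA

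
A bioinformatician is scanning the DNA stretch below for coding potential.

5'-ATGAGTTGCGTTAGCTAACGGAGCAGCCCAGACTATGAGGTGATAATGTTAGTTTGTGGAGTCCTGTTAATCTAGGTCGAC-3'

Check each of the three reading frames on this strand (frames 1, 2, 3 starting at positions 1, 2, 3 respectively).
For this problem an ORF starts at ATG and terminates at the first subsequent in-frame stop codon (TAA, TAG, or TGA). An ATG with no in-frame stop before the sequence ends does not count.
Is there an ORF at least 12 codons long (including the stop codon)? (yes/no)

Frame 1: ATG AGT TGC GTT AGC TAA CGG AGC AGC CCA GAC TAT GAG GTG ATA ATG TTA GTT TGT GGA GTC CTG TTA ATC TAG GTC GAC — ATG at 1, stop TAA at 16 → 18 nt; ATG at 46, stop TAG at 73 → 30 nt.
Frame 2: TGA GTT GCG TTA GCT AAC GGA GCA GCC CAG ACT ATG AGG TGA TAA TGT TAG TTT GTG GAG TCC TGT TAA TCT AGG TCG — ATG at 35, stop TGA at 41 → 9 nt.
Frame 3: GAG TTG CGT TAG CTA ACG GAG CAG CCC AGA CTA TGA GGT GAT AAT GTT AGT TTG TGG AGT CCT GTT AAT CTA GGT CGA — no ATG→stop ORF.
Largest ORF found is 10 codons < 12, so no.

no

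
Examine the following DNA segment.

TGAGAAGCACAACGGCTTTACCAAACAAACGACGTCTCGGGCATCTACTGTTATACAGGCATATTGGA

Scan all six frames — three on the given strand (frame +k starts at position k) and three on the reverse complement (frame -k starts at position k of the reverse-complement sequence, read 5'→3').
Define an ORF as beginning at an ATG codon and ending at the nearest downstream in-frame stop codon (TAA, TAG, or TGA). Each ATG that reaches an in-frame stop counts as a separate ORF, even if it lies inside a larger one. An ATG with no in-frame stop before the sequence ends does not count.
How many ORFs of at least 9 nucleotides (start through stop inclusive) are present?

Reverse complement (5'→3'): TCCAATATGCCTGTATAACAGTAGATGCCCGAGACGTCGTTTGTTTGGTAAAGCCGTTGTGCTTCTCA
Frame +1: TGA GAA GCA CAA CGG CTT TAC CAA ACA AAC GAC GTC TCG GGC ATC TAC TGT TAT ACA GGC ATA TTG — no ATG→stop ORF.
Frame +2: GAG AAG CAC AAC GGC TTT ACC AAA CAA ACG ACG TCT CGG GCA TCT ACT GTT ATA CAG GCA TAT TGG — no ATG→stop ORF.
Frame +3: AGA AGC ACA ACG GCT TTA CCA AAC AAA CGA CGT CTC GGG CAT CTA CTG TTA TAC AGG CAT ATT GGA — no ATG→stop ORF.
Frame -1: TCC AAT ATG CCT GTA TAA CAG TAG ATG CCC GAG ACG TCG TTT GTT TGG TAA AGC CGT TGT GCT TCT — ATG at 7, stop TAA at 16 → 12 nt; ATG at 25, stop TAA at 49 → 27 nt.
Frame -2: CCA ATA TGC CTG TAT AAC AGT AGA TGC CCG AGA CGT CGT TTG TTT GGT AAA GCC GTT GTG CTT CTC — no ATG→stop ORF.
Frame -3: CAA TAT GCC TGT ATA ACA GTA GAT GCC CGA GAC GTC GTT TGT TTG GTA AAG CCG TTG TGC TTC TCA — no ATG→stop ORF.
ORFs ≥ 9 nucleotides: frame -1 7–18 (12 nucleotides), frame -1 25–51 (27 nucleotides). Count = 2.

2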